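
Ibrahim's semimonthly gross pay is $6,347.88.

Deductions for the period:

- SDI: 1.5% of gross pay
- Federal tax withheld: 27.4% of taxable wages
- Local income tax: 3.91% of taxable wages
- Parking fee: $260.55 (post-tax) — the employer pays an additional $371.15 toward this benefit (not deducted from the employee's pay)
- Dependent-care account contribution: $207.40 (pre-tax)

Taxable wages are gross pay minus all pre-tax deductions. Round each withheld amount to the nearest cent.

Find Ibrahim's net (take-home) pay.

$3,862.13

Dependent-care account contribution: $207.40
Taxable wages = $6,347.88 − $207.40 = $6,140.48
Local income tax: $6,140.48 × 0.0391 = $240.09
Federal tax withheld: $6,140.48 × 0.274 = $1,682.49
SDI: $6,347.88 × 0.015 = $95.22
Parking fee: $260.55
(Employer's $371.15 toward parking fee is not withheld from the employee.)
Total deductions = $207.40 + $240.09 + $1,682.49 + $95.22 + $260.55 = $2,485.75
Net pay = $6,347.88 − $2,485.75 = $3,862.13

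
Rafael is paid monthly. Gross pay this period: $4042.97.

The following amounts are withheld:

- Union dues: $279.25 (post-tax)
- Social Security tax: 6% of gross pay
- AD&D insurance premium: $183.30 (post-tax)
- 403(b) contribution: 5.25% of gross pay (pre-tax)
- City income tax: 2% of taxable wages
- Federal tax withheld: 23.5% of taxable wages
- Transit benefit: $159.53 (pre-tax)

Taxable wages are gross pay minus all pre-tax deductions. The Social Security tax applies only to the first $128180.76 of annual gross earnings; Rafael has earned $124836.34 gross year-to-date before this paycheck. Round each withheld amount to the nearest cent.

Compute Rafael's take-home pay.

$2071.81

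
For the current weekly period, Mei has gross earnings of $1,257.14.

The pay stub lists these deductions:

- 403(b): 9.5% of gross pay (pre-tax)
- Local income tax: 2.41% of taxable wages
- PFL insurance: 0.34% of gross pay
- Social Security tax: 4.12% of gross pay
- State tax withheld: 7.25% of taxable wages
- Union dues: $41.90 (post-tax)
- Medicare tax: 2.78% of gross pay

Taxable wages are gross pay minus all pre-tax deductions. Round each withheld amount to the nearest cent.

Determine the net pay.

$894.90

403(b): $1,257.14 × 0.095 = $119.43
Taxable wages = $1,257.14 − $119.43 = $1,137.71
Local income tax: $1,137.71 × 0.0241 = $27.42
State tax withheld: $1,137.71 × 0.0725 = $82.48
Social Security tax: $1,257.14 × 0.0412 = $51.79
PFL insurance: $1,257.14 × 0.0034 = $4.27
Medicare tax: $1,257.14 × 0.0278 = $34.95
Union dues: $41.90
Total deductions = $119.43 + $27.42 + $82.48 + $51.79 + $4.27 + $34.95 + $41.90 = $362.24
Net pay = $1,257.14 − $362.24 = $894.90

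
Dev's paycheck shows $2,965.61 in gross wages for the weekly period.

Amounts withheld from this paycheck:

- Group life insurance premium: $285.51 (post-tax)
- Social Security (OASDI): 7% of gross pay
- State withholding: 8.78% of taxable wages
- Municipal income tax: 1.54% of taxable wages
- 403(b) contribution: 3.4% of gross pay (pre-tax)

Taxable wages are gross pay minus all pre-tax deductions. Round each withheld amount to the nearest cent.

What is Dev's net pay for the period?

$2,076.03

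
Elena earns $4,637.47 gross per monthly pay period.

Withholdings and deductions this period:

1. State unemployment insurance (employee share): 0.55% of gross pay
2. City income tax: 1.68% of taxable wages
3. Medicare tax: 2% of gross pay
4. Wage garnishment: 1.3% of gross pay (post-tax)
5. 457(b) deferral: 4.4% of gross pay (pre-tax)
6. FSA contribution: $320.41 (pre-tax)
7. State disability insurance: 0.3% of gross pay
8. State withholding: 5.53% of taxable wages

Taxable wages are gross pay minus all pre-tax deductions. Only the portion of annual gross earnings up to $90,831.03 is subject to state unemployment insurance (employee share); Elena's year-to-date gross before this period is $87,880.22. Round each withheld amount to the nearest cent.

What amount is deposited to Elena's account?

457(b) deferral: $4,637.47 × 0.044 = $204.05
FSA contribution: $320.41
Pre-tax total = $204.05 + $320.41 = $524.46
Taxable wages = $4,637.47 − $524.46 = $4,113.01
State withholding: $4,113.01 × 0.0553 = $227.45
City income tax: $4,113.01 × 0.0168 = $69.10
Medicare tax: $4,637.47 × 0.02 = $92.75
State disability insurance: $4,637.47 × 0.003 = $13.91
State unemployment insurance (employee share): only $90,831.03 − $87,880.22 = $2,950.81 of this check is subject → $2,950.81 × 0.0055 = $16.23
Wage garnishment: $4,637.47 × 0.013 = $60.29
Total deductions = $204.05 + $320.41 + $227.45 + $69.10 + $92.75 + $13.91 + $16.23 + $60.29 = $1,004.19
Net pay = $4,637.47 − $1,004.19 = $3,633.28

$3,633.28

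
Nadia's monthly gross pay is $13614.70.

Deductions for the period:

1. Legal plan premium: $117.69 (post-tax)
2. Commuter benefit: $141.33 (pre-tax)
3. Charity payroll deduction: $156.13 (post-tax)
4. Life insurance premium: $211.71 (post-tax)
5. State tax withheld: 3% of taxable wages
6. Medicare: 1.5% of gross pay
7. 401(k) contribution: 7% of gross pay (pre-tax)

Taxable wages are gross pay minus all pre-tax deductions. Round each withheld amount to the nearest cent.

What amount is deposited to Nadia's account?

Commuter benefit: $141.33
401(k) contribution: $13614.70 × 0.07 = $953.03
Pre-tax total = $141.33 + $953.03 = $1094.36
Taxable wages = $13614.70 − $1094.36 = $12520.34
State tax withheld: $12520.34 × 0.03 = $375.61
Medicare: $13614.70 × 0.015 = $204.22
Legal plan premium: $117.69
Charity payroll deduction: $156.13
Life insurance premium: $211.71
Total deductions = $141.33 + $953.03 + $375.61 + $204.22 + $117.69 + $156.13 + $211.71 = $2159.72
Net pay = $13614.70 − $2159.72 = $11454.98

$11454.98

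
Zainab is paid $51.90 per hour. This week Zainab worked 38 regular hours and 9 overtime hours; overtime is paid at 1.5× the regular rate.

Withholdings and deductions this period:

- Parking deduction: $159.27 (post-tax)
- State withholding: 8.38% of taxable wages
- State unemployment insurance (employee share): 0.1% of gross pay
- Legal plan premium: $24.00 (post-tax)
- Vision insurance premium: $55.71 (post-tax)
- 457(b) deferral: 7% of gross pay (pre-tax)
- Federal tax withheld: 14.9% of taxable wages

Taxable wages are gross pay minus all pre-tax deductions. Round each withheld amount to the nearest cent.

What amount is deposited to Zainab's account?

Regular pay: 38 × $51.90 = $1,972.20
Overtime pay: 9 × $51.90 × 1.5 = $700.65
Gross pay = $1,972.20 + $700.65 = $2,672.85
457(b) deferral: $2,672.85 × 0.07 = $187.10
Taxable wages = $2,672.85 − $187.10 = $2,485.75
State withholding: $2,485.75 × 0.0838 = $208.31
Federal tax withheld: $2,485.75 × 0.149 = $370.38
State unemployment insurance (employee share): $2,672.85 × 0.001 = $2.67
Parking deduction: $159.27
Vision insurance premium: $55.71
Legal plan premium: $24.00
Total deductions = $187.10 + $208.31 + $370.38 + $2.67 + $159.27 + $55.71 + $24.00 = $1,007.44
Net pay = $2,672.85 − $1,007.44 = $1,665.41

$1,665.41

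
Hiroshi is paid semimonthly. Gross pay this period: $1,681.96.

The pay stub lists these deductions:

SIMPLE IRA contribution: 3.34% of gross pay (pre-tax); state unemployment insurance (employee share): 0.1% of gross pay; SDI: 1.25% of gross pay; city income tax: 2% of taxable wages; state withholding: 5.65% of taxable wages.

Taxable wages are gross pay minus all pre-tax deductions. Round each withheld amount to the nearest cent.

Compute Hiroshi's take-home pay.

SIMPLE IRA contribution: $1,681.96 × 0.0334 = $56.18
Taxable wages = $1,681.96 − $56.18 = $1,625.78
State withholding: $1,625.78 × 0.0565 = $91.86
City income tax: $1,625.78 × 0.02 = $32.52
State unemployment insurance (employee share): $1,681.96 × 0.001 = $1.68
SDI: $1,681.96 × 0.0125 = $21.02
Total deductions = $56.18 + $91.86 + $32.52 + $1.68 + $21.02 = $203.26
Net pay = $1,681.96 − $203.26 = $1,478.70

$1,478.70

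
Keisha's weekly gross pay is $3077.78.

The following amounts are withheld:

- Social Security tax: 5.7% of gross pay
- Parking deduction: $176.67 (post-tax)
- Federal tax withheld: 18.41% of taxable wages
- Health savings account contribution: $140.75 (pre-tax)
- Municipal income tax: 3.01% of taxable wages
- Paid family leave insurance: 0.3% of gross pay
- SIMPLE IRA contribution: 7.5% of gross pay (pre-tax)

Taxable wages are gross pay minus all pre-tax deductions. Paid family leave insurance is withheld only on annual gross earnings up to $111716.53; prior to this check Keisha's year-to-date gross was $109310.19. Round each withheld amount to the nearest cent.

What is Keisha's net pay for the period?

$1767.21

SIMPLE IRA contribution: $3077.78 × 0.075 = $230.83
Health savings account contribution: $140.75
Pre-tax total = $230.83 + $140.75 = $371.58
Taxable wages = $3077.78 − $371.58 = $2706.20
Municipal income tax: $2706.20 × 0.0301 = $81.46
Federal tax withheld: $2706.20 × 0.1841 = $498.21
Paid family leave insurance: only $111716.53 − $109310.19 = $2406.34 of this check is subject → $2406.34 × 0.003 = $7.22
Social Security tax: $3077.78 × 0.057 = $175.43
Parking deduction: $176.67
Total deductions = $230.83 + $140.75 + $81.46 + $498.21 + $7.22 + $175.43 + $176.67 = $1310.57
Net pay = $3077.78 − $1310.57 = $1767.21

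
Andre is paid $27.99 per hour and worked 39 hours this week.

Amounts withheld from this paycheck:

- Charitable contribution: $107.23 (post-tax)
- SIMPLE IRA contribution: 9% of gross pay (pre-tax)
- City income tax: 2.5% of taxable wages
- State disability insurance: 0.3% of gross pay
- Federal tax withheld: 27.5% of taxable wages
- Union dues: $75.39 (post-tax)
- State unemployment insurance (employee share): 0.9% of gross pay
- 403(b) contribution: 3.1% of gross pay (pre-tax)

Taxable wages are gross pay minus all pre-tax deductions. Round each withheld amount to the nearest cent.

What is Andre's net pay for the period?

Gross pay: 39 × $27.99 = $1,091.61
SIMPLE IRA contribution: $1,091.61 × 0.09 = $98.24
403(b) contribution: $1,091.61 × 0.031 = $33.84
Pre-tax total = $98.24 + $33.84 = $132.08
Taxable wages = $1,091.61 − $132.08 = $959.53
Federal tax withheld: $959.53 × 0.275 = $263.87
City income tax: $959.53 × 0.025 = $23.99
State unemployment insurance (employee share): $1,091.61 × 0.009 = $9.82
State disability insurance: $1,091.61 × 0.003 = $3.27
Charitable contribution: $107.23
Union dues: $75.39
Total deductions = $98.24 + $33.84 + $263.87 + $23.99 + $9.82 + $3.27 + $107.23 + $75.39 = $615.65
Net pay = $1,091.61 − $615.65 = $475.96

$475.96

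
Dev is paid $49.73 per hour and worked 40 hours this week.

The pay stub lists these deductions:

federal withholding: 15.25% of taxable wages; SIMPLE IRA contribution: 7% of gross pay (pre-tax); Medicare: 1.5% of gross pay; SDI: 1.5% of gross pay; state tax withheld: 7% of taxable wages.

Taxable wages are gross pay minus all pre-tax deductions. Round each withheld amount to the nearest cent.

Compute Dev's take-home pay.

Gross pay: 40 × $49.73 = $1,989.20
SIMPLE IRA contribution: $1,989.20 × 0.07 = $139.24
Taxable wages = $1,989.20 − $139.24 = $1,849.96
State tax withheld: $1,849.96 × 0.07 = $129.50
Federal withholding: $1,849.96 × 0.1525 = $282.12
SDI: $1,989.20 × 0.015 = $29.84
Medicare: $1,989.20 × 0.015 = $29.84
Total deductions = $139.24 + $129.50 + $282.12 + $29.84 + $29.84 = $610.54
Net pay = $1,989.20 − $610.54 = $1,378.66

$1,378.66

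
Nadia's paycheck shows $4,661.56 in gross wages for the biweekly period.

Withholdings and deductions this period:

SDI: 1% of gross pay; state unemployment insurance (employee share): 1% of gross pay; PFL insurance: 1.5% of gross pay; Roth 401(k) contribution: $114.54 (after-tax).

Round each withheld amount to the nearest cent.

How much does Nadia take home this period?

$4,383.86

State unemployment insurance (employee share): $4,661.56 × 0.01 = $46.62
PFL insurance: $4,661.56 × 0.015 = $69.92
SDI: $4,661.56 × 0.01 = $46.62
Roth 401(k) contribution: $114.54
Total deductions = $46.62 + $69.92 + $46.62 + $114.54 = $277.70
Net pay = $4,661.56 − $277.70 = $4,383.86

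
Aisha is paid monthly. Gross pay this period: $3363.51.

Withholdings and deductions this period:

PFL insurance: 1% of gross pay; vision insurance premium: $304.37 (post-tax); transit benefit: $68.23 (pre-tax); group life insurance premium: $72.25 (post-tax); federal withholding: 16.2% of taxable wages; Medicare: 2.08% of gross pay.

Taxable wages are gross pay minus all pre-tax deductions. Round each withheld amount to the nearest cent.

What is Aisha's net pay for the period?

$2281.22

Transit benefit: $68.23
Taxable wages = $3363.51 − $68.23 = $3295.28
Federal withholding: $3295.28 × 0.162 = $533.84
PFL insurance: $3363.51 × 0.01 = $33.64
Medicare: $3363.51 × 0.0208 = $69.96
Group life insurance premium: $72.25
Vision insurance premium: $304.37
Total deductions = $68.23 + $533.84 + $33.64 + $69.96 + $72.25 + $304.37 = $1082.29
Net pay = $3363.51 − $1082.29 = $2281.22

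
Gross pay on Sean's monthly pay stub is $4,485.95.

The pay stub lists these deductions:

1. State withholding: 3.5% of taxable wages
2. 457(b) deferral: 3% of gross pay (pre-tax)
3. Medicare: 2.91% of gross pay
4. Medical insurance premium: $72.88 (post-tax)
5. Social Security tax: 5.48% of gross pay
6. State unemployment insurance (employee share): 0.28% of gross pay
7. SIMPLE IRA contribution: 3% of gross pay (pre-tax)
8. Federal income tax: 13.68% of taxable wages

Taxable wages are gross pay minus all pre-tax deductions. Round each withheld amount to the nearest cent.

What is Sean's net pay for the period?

457(b) deferral: $4,485.95 × 0.03 = $134.58
SIMPLE IRA contribution: $4,485.95 × 0.03 = $134.58
Pre-tax total = $134.58 + $134.58 = $269.16
Taxable wages = $4,485.95 − $269.16 = $4,216.79
State withholding: $4,216.79 × 0.035 = $147.59
Federal income tax: $4,216.79 × 0.1368 = $576.86
Social Security tax: $4,485.95 × 0.0548 = $245.83
State unemployment insurance (employee share): $4,485.95 × 0.0028 = $12.56
Medicare: $4,485.95 × 0.0291 = $130.54
Medical insurance premium: $72.88
Total deductions = $134.58 + $134.58 + $147.59 + $576.86 + $245.83 + $12.56 + $130.54 + $72.88 = $1,455.42
Net pay = $4,485.95 − $1,455.42 = $3,030.53

$3,030.53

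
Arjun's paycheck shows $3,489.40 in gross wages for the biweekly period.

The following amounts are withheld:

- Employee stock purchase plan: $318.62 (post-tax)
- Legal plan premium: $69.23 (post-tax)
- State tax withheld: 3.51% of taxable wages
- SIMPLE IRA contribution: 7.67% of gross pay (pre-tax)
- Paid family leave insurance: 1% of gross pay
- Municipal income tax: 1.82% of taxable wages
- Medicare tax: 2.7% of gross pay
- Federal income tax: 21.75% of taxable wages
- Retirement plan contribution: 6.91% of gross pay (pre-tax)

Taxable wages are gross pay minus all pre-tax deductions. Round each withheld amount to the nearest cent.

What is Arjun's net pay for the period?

Retirement plan contribution: $3,489.40 × 0.0691 = $241.12
SIMPLE IRA contribution: $3,489.40 × 0.0767 = $267.64
Pre-tax total = $241.12 + $267.64 = $508.76
Taxable wages = $3,489.40 − $508.76 = $2,980.64
Municipal income tax: $2,980.64 × 0.0182 = $54.25
State tax withheld: $2,980.64 × 0.0351 = $104.62
Federal income tax: $2,980.64 × 0.2175 = $648.29
Medicare tax: $3,489.40 × 0.027 = $94.21
Paid family leave insurance: $3,489.40 × 0.01 = $34.89
Legal plan premium: $69.23
Employee stock purchase plan: $318.62
Total deductions = $241.12 + $267.64 + $54.25 + $104.62 + $648.29 + $94.21 + $34.89 + $69.23 + $318.62 = $1,832.87
Net pay = $3,489.40 − $1,832.87 = $1,656.53

$1,656.53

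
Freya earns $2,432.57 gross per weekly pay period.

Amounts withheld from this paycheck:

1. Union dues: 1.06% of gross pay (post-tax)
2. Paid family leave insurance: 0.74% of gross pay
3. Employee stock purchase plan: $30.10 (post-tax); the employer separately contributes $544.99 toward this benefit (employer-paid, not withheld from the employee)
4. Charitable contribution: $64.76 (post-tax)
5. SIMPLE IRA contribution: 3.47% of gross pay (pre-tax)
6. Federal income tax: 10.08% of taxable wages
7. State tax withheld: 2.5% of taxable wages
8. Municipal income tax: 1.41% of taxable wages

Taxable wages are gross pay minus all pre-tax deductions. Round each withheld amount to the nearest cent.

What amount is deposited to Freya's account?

SIMPLE IRA contribution: $2,432.57 × 0.0347 = $84.41
Taxable wages = $2,432.57 − $84.41 = $2,348.16
Municipal income tax: $2,348.16 × 0.0141 = $33.11
Federal income tax: $2,348.16 × 0.1008 = $236.69
State tax withheld: $2,348.16 × 0.025 = $58.70
Paid family leave insurance: $2,432.57 × 0.0074 = $18.00
Charitable contribution: $64.76
Union dues: $2,432.57 × 0.0106 = $25.79
Employee stock purchase plan: $30.10
(Employer's $544.99 toward employee stock purchase plan is not withheld from the employee.)
Total deductions = $84.41 + $33.11 + $236.69 + $58.70 + $18.00 + $64.76 + $25.79 + $30.10 = $551.56
Net pay = $2,432.57 − $551.56 = $1,881.01

$1,881.01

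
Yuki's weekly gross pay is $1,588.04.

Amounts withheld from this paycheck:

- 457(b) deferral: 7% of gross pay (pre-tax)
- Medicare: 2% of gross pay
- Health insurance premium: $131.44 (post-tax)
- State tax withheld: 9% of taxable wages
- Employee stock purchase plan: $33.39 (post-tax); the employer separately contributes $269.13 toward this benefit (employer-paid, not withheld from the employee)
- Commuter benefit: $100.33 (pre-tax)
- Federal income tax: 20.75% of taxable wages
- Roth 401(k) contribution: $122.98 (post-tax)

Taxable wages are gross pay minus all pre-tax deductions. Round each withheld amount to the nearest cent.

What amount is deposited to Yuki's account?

Commuter benefit: $100.33
457(b) deferral: $1,588.04 × 0.07 = $111.16
Pre-tax total = $100.33 + $111.16 = $211.49
Taxable wages = $1,588.04 − $211.49 = $1,376.55
Federal income tax: $1,376.55 × 0.2075 = $285.63
State tax withheld: $1,376.55 × 0.09 = $123.89
Medicare: $1,588.04 × 0.02 = $31.76
Employee stock purchase plan: $33.39
Health insurance premium: $131.44
Roth 401(k) contribution: $122.98
(Employer's $269.13 toward employee stock purchase plan is not withheld from the employee.)
Total deductions = $100.33 + $111.16 + $285.63 + $123.89 + $31.76 + $33.39 + $131.44 + $122.98 = $940.58
Net pay = $1,588.04 − $940.58 = $647.46

$647.46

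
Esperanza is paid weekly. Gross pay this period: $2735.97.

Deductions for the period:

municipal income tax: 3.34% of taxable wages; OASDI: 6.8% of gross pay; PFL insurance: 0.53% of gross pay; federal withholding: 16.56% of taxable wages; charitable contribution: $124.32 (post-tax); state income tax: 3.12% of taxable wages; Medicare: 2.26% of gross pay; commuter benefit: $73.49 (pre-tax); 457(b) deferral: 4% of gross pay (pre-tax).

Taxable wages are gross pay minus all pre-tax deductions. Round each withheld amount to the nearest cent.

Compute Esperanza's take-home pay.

457(b) deferral: $2735.97 × 0.04 = $109.44
Commuter benefit: $73.49
Pre-tax total = $109.44 + $73.49 = $182.93
Taxable wages = $2735.97 − $182.93 = $2553.04
State income tax: $2553.04 × 0.0312 = $79.65
Municipal income tax: $2553.04 × 0.0334 = $85.27
Federal withholding: $2553.04 × 0.1656 = $422.78
Medicare: $2735.97 × 0.0226 = $61.83
PFL insurance: $2735.97 × 0.0053 = $14.50
OASDI: $2735.97 × 0.068 = $186.05
Charitable contribution: $124.32
Total deductions = $109.44 + $73.49 + $79.65 + $85.27 + $422.78 + $61.83 + $14.50 + $186.05 + $124.32 = $1157.33
Net pay = $2735.97 − $1157.33 = $1578.64

$1578.64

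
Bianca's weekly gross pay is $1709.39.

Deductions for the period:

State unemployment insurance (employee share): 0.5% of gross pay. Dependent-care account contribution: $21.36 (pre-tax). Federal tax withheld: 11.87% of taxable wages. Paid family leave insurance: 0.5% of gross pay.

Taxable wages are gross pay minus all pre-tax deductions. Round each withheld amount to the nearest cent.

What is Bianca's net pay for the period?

$1470.56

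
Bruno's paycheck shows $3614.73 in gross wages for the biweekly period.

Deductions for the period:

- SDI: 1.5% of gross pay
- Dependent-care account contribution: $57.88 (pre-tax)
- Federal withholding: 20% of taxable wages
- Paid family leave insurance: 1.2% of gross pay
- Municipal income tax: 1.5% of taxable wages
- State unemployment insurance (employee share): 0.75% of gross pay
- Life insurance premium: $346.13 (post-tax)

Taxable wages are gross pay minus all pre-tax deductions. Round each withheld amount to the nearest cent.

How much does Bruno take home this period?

Dependent-care account contribution: $57.88
Taxable wages = $3614.73 − $57.88 = $3556.85
Municipal income tax: $3556.85 × 0.015 = $53.35
Federal withholding: $3556.85 × 0.2 = $711.37
SDI: $3614.73 × 0.015 = $54.22
Paid family leave insurance: $3614.73 × 0.012 = $43.38
State unemployment insurance (employee share): $3614.73 × 0.0075 = $27.11
Life insurance premium: $346.13
Total deductions = $57.88 + $53.35 + $711.37 + $54.22 + $43.38 + $27.11 + $346.13 = $1293.44
Net pay = $3614.73 − $1293.44 = $2321.29

$2321.29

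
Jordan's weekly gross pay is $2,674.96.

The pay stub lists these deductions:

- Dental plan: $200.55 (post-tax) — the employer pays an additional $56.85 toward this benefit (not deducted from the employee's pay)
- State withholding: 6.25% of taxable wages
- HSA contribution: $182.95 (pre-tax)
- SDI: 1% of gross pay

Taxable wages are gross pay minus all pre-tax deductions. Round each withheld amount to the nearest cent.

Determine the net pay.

HSA contribution: $182.95
Taxable wages = $2,674.96 − $182.95 = $2,492.01
State withholding: $2,492.01 × 0.0625 = $155.75
SDI: $2,674.96 × 0.01 = $26.75
Dental plan: $200.55
(Employer's $56.85 toward dental plan is not withheld from the employee.)
Total deductions = $182.95 + $155.75 + $26.75 + $200.55 = $566.00
Net pay = $2,674.96 − $566.00 = $2,108.96

$2,108.96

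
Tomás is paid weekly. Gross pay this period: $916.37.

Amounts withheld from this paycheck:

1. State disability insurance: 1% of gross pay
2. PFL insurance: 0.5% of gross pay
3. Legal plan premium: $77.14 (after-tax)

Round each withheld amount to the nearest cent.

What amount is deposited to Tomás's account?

$825.49

State disability insurance: $916.37 × 0.01 = $9.16
PFL insurance: $916.37 × 0.005 = $4.58
Legal plan premium: $77.14
Total deductions = $9.16 + $4.58 + $77.14 = $90.88
Net pay = $916.37 − $90.88 = $825.49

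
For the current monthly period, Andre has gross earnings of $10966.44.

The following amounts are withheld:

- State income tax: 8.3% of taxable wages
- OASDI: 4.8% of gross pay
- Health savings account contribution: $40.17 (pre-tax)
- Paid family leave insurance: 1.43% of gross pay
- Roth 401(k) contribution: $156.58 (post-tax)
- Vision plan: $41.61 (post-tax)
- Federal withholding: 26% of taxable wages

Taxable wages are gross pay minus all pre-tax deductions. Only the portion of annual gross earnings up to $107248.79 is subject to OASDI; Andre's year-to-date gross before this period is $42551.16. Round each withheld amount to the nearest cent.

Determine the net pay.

$6297.16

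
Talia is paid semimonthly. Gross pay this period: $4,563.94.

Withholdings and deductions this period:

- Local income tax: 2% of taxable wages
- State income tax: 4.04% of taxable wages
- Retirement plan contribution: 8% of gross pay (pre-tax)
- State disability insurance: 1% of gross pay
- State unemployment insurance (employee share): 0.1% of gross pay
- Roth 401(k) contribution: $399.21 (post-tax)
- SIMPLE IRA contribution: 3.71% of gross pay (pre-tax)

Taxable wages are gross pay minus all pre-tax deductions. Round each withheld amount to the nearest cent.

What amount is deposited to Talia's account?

$3,336.71

Retirement plan contribution: $4,563.94 × 0.08 = $365.12
SIMPLE IRA contribution: $4,563.94 × 0.0371 = $169.32
Pre-tax total = $365.12 + $169.32 = $534.44
Taxable wages = $4,563.94 − $534.44 = $4,029.50
Local income tax: $4,029.50 × 0.02 = $80.59
State income tax: $4,029.50 × 0.0404 = $162.79
State unemployment insurance (employee share): $4,563.94 × 0.001 = $4.56
State disability insurance: $4,563.94 × 0.01 = $45.64
Roth 401(k) contribution: $399.21
Total deductions = $365.12 + $169.32 + $80.59 + $162.79 + $4.56 + $45.64 + $399.21 = $1,227.23
Net pay = $4,563.94 − $1,227.23 = $3,336.71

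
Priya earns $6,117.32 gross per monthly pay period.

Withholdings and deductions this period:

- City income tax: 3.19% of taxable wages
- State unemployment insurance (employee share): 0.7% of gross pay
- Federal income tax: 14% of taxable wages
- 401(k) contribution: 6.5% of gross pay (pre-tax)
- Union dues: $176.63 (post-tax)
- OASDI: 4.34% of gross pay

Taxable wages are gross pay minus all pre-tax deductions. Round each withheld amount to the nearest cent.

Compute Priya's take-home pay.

$4,251.53

401(k) contribution: $6,117.32 × 0.065 = $397.63
Taxable wages = $6,117.32 − $397.63 = $5,719.69
Federal income tax: $5,719.69 × 0.14 = $800.76
City income tax: $5,719.69 × 0.0319 = $182.46
State unemployment insurance (employee share): $6,117.32 × 0.007 = $42.82
OASDI: $6,117.32 × 0.0434 = $265.49
Union dues: $176.63
Total deductions = $397.63 + $800.76 + $182.46 + $42.82 + $265.49 + $176.63 = $1,865.79
Net pay = $6,117.32 − $1,865.79 = $4,251.53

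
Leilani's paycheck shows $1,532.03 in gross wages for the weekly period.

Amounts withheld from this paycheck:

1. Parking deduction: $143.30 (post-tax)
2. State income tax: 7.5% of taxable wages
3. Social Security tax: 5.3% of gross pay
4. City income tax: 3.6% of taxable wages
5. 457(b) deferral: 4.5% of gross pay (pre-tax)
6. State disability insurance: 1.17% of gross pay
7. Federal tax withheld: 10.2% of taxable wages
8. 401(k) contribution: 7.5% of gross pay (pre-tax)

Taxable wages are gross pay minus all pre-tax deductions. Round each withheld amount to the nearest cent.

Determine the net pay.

401(k) contribution: $1,532.03 × 0.075 = $114.90
457(b) deferral: $1,532.03 × 0.045 = $68.94
Pre-tax total = $114.90 + $68.94 = $183.84
Taxable wages = $1,532.03 − $183.84 = $1,348.19
State income tax: $1,348.19 × 0.075 = $101.11
City income tax: $1,348.19 × 0.036 = $48.53
Federal tax withheld: $1,348.19 × 0.102 = $137.52
Social Security tax: $1,532.03 × 0.053 = $81.20
State disability insurance: $1,532.03 × 0.0117 = $17.92
Parking deduction: $143.30
Total deductions = $114.90 + $68.94 + $101.11 + $48.53 + $137.52 + $81.20 + $17.92 + $143.30 = $713.42
Net pay = $1,532.03 − $713.42 = $818.61

$818.61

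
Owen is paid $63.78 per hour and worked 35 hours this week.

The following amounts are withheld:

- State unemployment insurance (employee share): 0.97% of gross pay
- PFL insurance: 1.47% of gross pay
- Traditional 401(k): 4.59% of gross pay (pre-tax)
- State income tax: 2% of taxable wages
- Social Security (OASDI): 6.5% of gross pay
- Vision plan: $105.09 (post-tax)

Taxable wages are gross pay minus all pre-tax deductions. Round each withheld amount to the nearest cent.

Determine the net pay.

$1782.59

Gross pay: 35 × $63.78 = $2232.30
Traditional 401(k): $2232.30 × 0.0459 = $102.46
Taxable wages = $2232.30 − $102.46 = $2129.84
State income tax: $2129.84 × 0.02 = $42.60
State unemployment insurance (employee share): $2232.30 × 0.0097 = $21.65
Social Security (OASDI): $2232.30 × 0.065 = $145.10
PFL insurance: $2232.30 × 0.0147 = $32.81
Vision plan: $105.09
Total deductions = $102.46 + $42.60 + $21.65 + $145.10 + $32.81 + $105.09 = $449.71
Net pay = $2232.30 − $449.71 = $1782.59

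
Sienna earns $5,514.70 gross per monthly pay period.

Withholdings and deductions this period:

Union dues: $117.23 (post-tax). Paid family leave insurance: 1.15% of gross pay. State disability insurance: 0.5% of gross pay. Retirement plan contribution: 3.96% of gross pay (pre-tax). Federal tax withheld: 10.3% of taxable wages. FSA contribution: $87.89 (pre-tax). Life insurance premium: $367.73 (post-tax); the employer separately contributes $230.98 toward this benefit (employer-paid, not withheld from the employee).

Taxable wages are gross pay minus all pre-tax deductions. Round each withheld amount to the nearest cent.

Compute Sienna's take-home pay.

$4,096.01

Retirement plan contribution: $5,514.70 × 0.0396 = $218.38
FSA contribution: $87.89
Pre-tax total = $218.38 + $87.89 = $306.27
Taxable wages = $5,514.70 − $306.27 = $5,208.43
Federal tax withheld: $5,208.43 × 0.103 = $536.47
State disability insurance: $5,514.70 × 0.005 = $27.57
Paid family leave insurance: $5,514.70 × 0.0115 = $63.42
Life insurance premium: $367.73
Union dues: $117.23
(Employer's $230.98 toward life insurance premium is not withheld from the employee.)
Total deductions = $218.38 + $87.89 + $536.47 + $27.57 + $63.42 + $367.73 + $117.23 = $1,418.69
Net pay = $5,514.70 − $1,418.69 = $4,096.01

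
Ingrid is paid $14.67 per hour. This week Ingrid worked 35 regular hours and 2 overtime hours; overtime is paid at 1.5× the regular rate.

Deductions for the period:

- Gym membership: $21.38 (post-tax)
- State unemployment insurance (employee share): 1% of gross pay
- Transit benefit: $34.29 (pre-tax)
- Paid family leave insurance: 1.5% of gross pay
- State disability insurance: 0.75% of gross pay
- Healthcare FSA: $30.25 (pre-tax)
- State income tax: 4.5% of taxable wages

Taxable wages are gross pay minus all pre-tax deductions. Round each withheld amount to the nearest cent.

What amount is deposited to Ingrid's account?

$431.25

Regular pay: 35 × $14.67 = $513.45
Overtime pay: 2 × $14.67 × 1.5 = $44.01
Gross pay = $513.45 + $44.01 = $557.46
Healthcare FSA: $30.25
Transit benefit: $34.29
Pre-tax total = $30.25 + $34.29 = $64.54
Taxable wages = $557.46 − $64.54 = $492.92
State income tax: $492.92 × 0.045 = $22.18
State disability insurance: $557.46 × 0.0075 = $4.18
State unemployment insurance (employee share): $557.46 × 0.01 = $5.57
Paid family leave insurance: $557.46 × 0.015 = $8.36
Gym membership: $21.38
Total deductions = $30.25 + $34.29 + $22.18 + $4.18 + $5.57 + $8.36 + $21.38 = $126.21
Net pay = $557.46 − $126.21 = $431.25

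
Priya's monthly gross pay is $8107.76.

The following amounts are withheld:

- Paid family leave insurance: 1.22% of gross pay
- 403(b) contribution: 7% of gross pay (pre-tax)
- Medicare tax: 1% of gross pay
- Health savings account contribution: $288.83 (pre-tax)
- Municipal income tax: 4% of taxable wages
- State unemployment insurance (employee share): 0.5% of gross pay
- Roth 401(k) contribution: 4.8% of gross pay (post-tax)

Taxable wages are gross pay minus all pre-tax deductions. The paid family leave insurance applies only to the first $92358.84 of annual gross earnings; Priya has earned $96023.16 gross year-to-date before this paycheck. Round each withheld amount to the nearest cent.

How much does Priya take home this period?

Health savings account contribution: $288.83
403(b) contribution: $8107.76 × 0.07 = $567.54
Pre-tax total = $288.83 + $567.54 = $856.37
Taxable wages = $8107.76 − $856.37 = $7251.39
Municipal income tax: $7251.39 × 0.04 = $290.06
State unemployment insurance (employee share): $8107.76 × 0.005 = $40.54
Medicare tax: $8107.76 × 0.01 = $81.08
Paid family leave insurance: annual cap $92358.84 already reached (YTD $96023.16), so $0.00
Roth 401(k) contribution: $8107.76 × 0.048 = $389.17
Total deductions = $288.83 + $567.54 + $290.06 + $40.54 + $81.08 + $0.00 + $389.17 = $1657.22
Net pay = $8107.76 − $1657.22 = $6450.54

$6450.54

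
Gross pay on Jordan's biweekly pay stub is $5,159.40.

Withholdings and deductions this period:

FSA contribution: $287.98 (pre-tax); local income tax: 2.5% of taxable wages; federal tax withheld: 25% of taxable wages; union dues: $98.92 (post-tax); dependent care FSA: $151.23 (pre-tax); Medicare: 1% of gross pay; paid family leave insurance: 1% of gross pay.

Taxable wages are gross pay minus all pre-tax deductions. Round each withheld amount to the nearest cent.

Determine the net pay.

FSA contribution: $287.98
Dependent care FSA: $151.23
Pre-tax total = $287.98 + $151.23 = $439.21
Taxable wages = $5,159.40 − $439.21 = $4,720.19
Local income tax: $4,720.19 × 0.025 = $118.00
Federal tax withheld: $4,720.19 × 0.25 = $1,180.05
Paid family leave insurance: $5,159.40 × 0.01 = $51.59
Medicare: $5,159.40 × 0.01 = $51.59
Union dues: $98.92
Total deductions = $287.98 + $151.23 + $118.00 + $1,180.05 + $51.59 + $51.59 + $98.92 = $1,939.36
Net pay = $5,159.40 − $1,939.36 = $3,220.04

$3,220.04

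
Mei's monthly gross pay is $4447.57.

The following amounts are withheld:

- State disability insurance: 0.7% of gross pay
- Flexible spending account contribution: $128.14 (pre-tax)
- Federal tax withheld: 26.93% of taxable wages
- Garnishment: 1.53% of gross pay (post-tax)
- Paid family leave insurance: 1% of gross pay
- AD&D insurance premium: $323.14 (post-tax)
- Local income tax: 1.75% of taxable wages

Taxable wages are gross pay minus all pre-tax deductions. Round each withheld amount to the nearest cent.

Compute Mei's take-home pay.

Flexible spending account contribution: $128.14
Taxable wages = $4447.57 − $128.14 = $4319.43
Federal tax withheld: $4319.43 × 0.2693 = $1163.22
Local income tax: $4319.43 × 0.0175 = $75.59
Paid family leave insurance: $4447.57 × 0.01 = $44.48
State disability insurance: $4447.57 × 0.007 = $31.13
Garnishment: $4447.57 × 0.0153 = $68.05
AD&D insurance premium: $323.14
Total deductions = $128.14 + $1163.22 + $75.59 + $44.48 + $31.13 + $68.05 + $323.14 = $1833.75
Net pay = $4447.57 − $1833.75 = $2613.82

$2613.82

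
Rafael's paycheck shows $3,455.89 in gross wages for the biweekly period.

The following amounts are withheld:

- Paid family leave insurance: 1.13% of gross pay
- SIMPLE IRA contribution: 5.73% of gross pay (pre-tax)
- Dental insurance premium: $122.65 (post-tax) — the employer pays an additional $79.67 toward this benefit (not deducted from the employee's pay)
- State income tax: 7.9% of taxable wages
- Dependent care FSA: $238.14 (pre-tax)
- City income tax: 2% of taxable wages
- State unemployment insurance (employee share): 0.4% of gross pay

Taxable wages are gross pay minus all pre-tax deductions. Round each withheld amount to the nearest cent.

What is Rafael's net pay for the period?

Dependent care FSA: $238.14
SIMPLE IRA contribution: $3,455.89 × 0.0573 = $198.02
Pre-tax total = $238.14 + $198.02 = $436.16
Taxable wages = $3,455.89 − $436.16 = $3,019.73
City income tax: $3,019.73 × 0.02 = $60.39
State income tax: $3,019.73 × 0.079 = $238.56
Paid family leave insurance: $3,455.89 × 0.0113 = $39.05
State unemployment insurance (employee share): $3,455.89 × 0.004 = $13.82
Dental insurance premium: $122.65
(Employer's $79.67 toward dental insurance premium is not withheld from the employee.)
Total deductions = $238.14 + $198.02 + $60.39 + $238.56 + $39.05 + $13.82 + $122.65 = $910.63
Net pay = $3,455.89 − $910.63 = $2,545.26

$2,545.26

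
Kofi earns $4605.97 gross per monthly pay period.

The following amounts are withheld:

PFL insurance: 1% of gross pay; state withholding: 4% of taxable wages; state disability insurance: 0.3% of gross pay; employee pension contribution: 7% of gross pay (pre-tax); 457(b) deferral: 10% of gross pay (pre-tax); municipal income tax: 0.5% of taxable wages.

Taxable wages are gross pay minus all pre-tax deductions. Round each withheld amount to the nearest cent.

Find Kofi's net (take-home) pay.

Employee pension contribution: $4605.97 × 0.07 = $322.42
457(b) deferral: $4605.97 × 0.1 = $460.60
Pre-tax total = $322.42 + $460.60 = $783.02
Taxable wages = $4605.97 − $783.02 = $3822.95
State withholding: $3822.95 × 0.04 = $152.92
Municipal income tax: $3822.95 × 0.005 = $19.11
State disability insurance: $4605.97 × 0.003 = $13.82
PFL insurance: $4605.97 × 0.01 = $46.06
Total deductions = $322.42 + $460.60 + $152.92 + $19.11 + $13.82 + $46.06 = $1014.93
Net pay = $4605.97 − $1014.93 = $3591.04

$3591.04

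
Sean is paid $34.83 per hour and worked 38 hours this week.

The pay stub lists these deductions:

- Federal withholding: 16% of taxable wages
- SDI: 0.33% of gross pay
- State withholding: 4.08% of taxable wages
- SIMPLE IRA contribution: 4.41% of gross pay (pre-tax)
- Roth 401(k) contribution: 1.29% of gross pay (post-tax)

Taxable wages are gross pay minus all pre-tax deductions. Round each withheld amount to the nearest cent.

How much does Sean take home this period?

$989.68

Gross pay: 38 × $34.83 = $1323.54
SIMPLE IRA contribution: $1323.54 × 0.0441 = $58.37
Taxable wages = $1323.54 − $58.37 = $1265.17
Federal withholding: $1265.17 × 0.16 = $202.43
State withholding: $1265.17 × 0.0408 = $51.62
SDI: $1323.54 × 0.0033 = $4.37
Roth 401(k) contribution: $1323.54 × 0.0129 = $17.07
Total deductions = $58.37 + $202.43 + $51.62 + $4.37 + $17.07 = $333.86
Net pay = $1323.54 − $333.86 = $989.68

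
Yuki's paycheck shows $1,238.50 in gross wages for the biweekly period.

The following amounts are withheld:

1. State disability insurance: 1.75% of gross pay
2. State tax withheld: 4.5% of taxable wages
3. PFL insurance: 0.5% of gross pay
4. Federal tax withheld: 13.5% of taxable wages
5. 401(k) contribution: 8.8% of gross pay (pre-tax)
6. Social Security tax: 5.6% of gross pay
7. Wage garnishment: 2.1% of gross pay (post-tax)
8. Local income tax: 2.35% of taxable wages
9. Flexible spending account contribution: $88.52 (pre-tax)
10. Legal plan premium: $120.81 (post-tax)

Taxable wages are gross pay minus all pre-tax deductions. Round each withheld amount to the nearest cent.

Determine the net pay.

401(k) contribution: $1,238.50 × 0.088 = $108.99
Flexible spending account contribution: $88.52
Pre-tax total = $108.99 + $88.52 = $197.51
Taxable wages = $1,238.50 − $197.51 = $1,040.99
Local income tax: $1,040.99 × 0.0235 = $24.46
Federal tax withheld: $1,040.99 × 0.135 = $140.53
State tax withheld: $1,040.99 × 0.045 = $46.84
Social Security tax: $1,238.50 × 0.056 = $69.36
PFL insurance: $1,238.50 × 0.005 = $6.19
State disability insurance: $1,238.50 × 0.0175 = $21.67
Legal plan premium: $120.81
Wage garnishment: $1,238.50 × 0.021 = $26.01
Total deductions = $108.99 + $88.52 + $24.46 + $140.53 + $46.84 + $69.36 + $6.19 + $21.67 + $120.81 + $26.01 = $653.38
Net pay = $1,238.50 − $653.38 = $585.12

$585.12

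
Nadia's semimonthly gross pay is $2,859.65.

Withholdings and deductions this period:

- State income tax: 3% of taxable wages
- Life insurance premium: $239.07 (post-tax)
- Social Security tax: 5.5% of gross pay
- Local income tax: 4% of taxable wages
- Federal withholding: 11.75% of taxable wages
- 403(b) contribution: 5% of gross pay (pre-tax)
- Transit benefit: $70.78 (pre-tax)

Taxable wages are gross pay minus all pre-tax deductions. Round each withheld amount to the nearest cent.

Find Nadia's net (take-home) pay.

$1,753.43

403(b) contribution: $2,859.65 × 0.05 = $142.98
Transit benefit: $70.78
Pre-tax total = $142.98 + $70.78 = $213.76
Taxable wages = $2,859.65 − $213.76 = $2,645.89
State income tax: $2,645.89 × 0.03 = $79.38
Local income tax: $2,645.89 × 0.04 = $105.84
Federal withholding: $2,645.89 × 0.1175 = $310.89
Social Security tax: $2,859.65 × 0.055 = $157.28
Life insurance premium: $239.07
Total deductions = $142.98 + $70.78 + $79.38 + $105.84 + $310.89 + $157.28 + $239.07 = $1,106.22
Net pay = $2,859.65 − $1,106.22 = $1,753.43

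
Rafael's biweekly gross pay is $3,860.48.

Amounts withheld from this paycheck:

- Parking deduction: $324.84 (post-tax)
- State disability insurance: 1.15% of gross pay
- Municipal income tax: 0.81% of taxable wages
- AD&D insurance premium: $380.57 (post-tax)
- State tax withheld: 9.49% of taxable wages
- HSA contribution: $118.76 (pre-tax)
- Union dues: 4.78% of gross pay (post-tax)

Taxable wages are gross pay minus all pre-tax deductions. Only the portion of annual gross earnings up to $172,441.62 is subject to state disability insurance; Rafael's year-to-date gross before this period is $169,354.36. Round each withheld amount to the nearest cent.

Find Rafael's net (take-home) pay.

$2,430.88

HSA contribution: $118.76
Taxable wages = $3,860.48 − $118.76 = $3,741.72
State tax withheld: $3,741.72 × 0.0949 = $355.09
Municipal income tax: $3,741.72 × 0.0081 = $30.31
State disability insurance: only $172,441.62 − $169,354.36 = $3,087.26 of this check is subject → $3,087.26 × 0.0115 = $35.50
Union dues: $3,860.48 × 0.0478 = $184.53
Parking deduction: $324.84
AD&D insurance premium: $380.57
Total deductions = $118.76 + $355.09 + $30.31 + $35.50 + $184.53 + $324.84 + $380.57 = $1,429.60
Net pay = $3,860.48 − $1,429.60 = $2,430.88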